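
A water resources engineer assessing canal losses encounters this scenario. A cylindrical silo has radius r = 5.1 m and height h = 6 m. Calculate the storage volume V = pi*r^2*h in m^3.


V = pi * r^2 * h
  = pi * 5.1^2 * 6
  = pi * 26.01 * 6
  = 490.28 m^3


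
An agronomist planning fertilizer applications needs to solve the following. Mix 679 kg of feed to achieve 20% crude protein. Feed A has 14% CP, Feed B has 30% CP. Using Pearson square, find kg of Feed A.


parts_A = CP_b - target = 30 - 20 = 10
parts_B = target - CP_a = 20 - 14 = 6
total_parts = 10 + 6 = 16
Feed A = 679 * 10 / 16 = 424.38 kg
Feed B = 679 * 6 / 16 = 254.63 kg

424.38 kg


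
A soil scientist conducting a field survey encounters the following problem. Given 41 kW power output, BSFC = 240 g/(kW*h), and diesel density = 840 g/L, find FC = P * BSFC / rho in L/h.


FC = P * BSFC / rho_fuel
   = 41 * 240 / 840
   = 9840 / 840
   = 11.71 L/h


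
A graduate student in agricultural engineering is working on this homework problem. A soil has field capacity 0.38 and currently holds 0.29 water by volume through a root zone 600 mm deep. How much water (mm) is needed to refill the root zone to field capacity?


SMD = (FC - theta) * D
    = (0.38 - 0.29) * 600
    = 0.090 * 600
    = 54 mm


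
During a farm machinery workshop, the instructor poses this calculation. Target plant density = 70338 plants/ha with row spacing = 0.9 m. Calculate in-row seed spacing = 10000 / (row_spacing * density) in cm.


spacing = 10000 / (row_sp * density)
        = 10000 / (0.9 * 70338)
        = 10000 / 63304.20
        = 0.15797 m = 15.80 cm


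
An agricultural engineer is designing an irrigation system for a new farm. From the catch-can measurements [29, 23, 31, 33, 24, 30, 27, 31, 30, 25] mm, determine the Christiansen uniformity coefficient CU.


xbar = 283 / 10 = 28.300
sum|xi - xbar| = 28.400
CU = 100 * (1 - 28.400 / (10 * 28.300))
   = 100 * (1 - 0.1004)
   = 89.96%


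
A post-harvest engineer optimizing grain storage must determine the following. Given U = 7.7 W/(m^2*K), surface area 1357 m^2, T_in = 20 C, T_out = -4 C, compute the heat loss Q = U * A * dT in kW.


dT = 20 - (-4) = 24 K
Q = U * A * dT
  = 7.7 * 1357 * 24
  = 250773.60 W = 250.77 kW


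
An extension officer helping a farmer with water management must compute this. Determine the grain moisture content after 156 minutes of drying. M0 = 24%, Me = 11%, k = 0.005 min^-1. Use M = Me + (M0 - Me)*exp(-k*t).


M = Me + (M0 - Me) * e^(-k*t)
  = 11 + (24 - 11) * e^(-0.005*156)
  = 11 + 13 * e^(-0.780)
  = 11 + 13 * 0.45841
  = 11 + 5.9593
  = 16.96%


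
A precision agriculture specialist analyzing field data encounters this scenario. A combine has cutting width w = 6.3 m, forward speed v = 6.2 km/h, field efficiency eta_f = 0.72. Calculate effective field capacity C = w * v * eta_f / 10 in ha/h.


C = w * v * eta_f / 10
  = 6.3 * 6.2 * 0.72 / 10
  = 28.12 / 10
  = 2.81 ha/h


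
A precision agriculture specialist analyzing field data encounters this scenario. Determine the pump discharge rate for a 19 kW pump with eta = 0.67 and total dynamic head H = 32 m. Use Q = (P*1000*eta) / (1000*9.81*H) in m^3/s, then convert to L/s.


Q = (P * 1000 * eta) / (rho * g * H)
  = (19 * 1000 * 0.67) / (1000 * 9.81 * 32)
  = 12730 / 313920
  = 0.04055 m^3/s = 40.55 L/s


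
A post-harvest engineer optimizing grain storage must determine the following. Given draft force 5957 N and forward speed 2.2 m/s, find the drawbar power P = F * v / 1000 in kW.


P = F * v / 1000
  = 5957 * 2.2 / 1000
  = 13105.40 / 1000
  = 13.11 kW


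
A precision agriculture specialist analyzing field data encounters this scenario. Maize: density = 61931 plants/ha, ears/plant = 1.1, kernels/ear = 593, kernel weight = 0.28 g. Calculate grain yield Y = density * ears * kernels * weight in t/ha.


Y = density * ears * kernels * kw
  = 61931 * 1.1 * 593 * 0.28 g/ha
  = 11311325.56 g/ha
  = 11311.33 kg/ha = 11.31 t/ha


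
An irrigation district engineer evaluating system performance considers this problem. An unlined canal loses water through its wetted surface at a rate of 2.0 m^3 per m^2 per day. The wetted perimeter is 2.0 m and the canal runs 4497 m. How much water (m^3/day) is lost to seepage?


S = C * P * L
  = 2.0 * 2.0 * 4497
  = 17988 m^3/day


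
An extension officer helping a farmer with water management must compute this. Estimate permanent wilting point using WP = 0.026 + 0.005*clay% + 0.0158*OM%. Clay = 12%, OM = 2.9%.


WP = 0.026 + 0.005*12 + 0.0158*2.9
   = 0.026 + 0.0600 + 0.0458
   = 0.1318


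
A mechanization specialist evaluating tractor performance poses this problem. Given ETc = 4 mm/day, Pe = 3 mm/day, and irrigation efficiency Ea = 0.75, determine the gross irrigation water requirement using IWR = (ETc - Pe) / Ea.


IWR = (ETc - Pe) / Ea
    = (4 - 3) / 0.75
    = 1 / 0.75
    = 1.33 mm/day


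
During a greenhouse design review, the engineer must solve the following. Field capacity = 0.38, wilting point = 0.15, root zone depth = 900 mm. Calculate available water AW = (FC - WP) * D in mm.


AW = (FC - WP) * D
   = (0.38 - 0.15) * 900
   = 0.23 * 900
   = 207 mm


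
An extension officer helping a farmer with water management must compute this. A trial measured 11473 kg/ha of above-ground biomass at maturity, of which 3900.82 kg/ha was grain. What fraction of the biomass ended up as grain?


HI = grain_yield / biomass
   = 3900.82 / 11473
   = 0.34


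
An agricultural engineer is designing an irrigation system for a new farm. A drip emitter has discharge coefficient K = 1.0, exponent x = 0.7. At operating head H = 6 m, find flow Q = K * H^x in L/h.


Q = K * H^x
  = 1.0 * 6^0.7
  = 1.0 * 3.5051
  = 3.51 L/h


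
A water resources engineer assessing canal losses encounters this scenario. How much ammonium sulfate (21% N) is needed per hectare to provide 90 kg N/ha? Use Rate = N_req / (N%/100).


Rate = N_required / (N_content / 100)
     = 90 / (21 / 100)
     = 90 / 0.21
     = 428.57 kg/ha


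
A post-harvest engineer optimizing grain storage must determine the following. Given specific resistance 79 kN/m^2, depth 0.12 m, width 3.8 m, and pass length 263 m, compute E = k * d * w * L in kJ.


E = k * d * w * L
  = 79 * 0.12 * 3.8 * 263
  = 9474.31 kJ


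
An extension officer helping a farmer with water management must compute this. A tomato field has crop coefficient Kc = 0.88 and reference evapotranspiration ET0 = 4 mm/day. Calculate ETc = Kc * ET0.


ETc = Kc * ET0
    = 0.88 * 4
    = 3.52 mm/day


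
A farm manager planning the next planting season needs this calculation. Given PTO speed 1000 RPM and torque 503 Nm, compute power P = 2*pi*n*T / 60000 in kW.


P = 2*pi*n*T / 60000
  = 2*pi * 1000 * 503 / 60000
  = 3160442.21 / 60000
  = 52.67 kW


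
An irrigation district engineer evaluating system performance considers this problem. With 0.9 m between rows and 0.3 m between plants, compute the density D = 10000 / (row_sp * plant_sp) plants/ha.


D = 10000 / (row_sp * plant_sp)
  = 10000 / (0.9 * 0.3)
  = 10000 / 0.2700
  = 37037.04 plants/ha


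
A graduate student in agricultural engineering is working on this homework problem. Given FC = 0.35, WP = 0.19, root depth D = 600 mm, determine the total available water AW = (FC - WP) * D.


AW = (FC - WP) * D
   = (0.35 - 0.19) * 600
   = 0.16 * 600
   = 96 mm


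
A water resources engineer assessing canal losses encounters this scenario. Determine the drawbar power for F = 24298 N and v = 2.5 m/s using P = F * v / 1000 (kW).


P = F * v / 1000
  = 24298 * 2.5 / 1000
  = 60745 / 1000
  = 60.75 kW


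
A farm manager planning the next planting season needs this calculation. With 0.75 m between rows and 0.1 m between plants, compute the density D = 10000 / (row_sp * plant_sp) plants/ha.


D = 10000 / (row_sp * plant_sp)
  = 10000 / (0.75 * 0.1)
  = 10000 / 0.0750
  = 133333.33 plants/ha


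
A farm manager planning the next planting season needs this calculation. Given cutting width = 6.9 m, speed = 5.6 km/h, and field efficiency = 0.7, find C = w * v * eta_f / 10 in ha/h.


C = w * v * eta_f / 10
  = 6.9 * 5.6 * 0.7 / 10
  = 27.05 / 10
  = 2.70 ha/h


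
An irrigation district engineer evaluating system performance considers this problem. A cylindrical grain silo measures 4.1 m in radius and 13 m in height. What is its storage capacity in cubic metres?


V = pi * r^2 * h
  = pi * 4.1^2 * 13
  = pi * 16.81 * 13
  = 686.53 m^3


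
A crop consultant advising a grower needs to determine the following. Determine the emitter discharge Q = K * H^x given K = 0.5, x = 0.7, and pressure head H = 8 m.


Q = K * H^x
  = 0.5 * 8^0.7
  = 0.5 * 4.2871
  = 2.14 L/h


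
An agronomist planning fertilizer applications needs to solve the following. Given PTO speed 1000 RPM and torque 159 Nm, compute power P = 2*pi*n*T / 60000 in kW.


P = 2*pi*n*T / 60000
  = 2*pi * 1000 * 159 / 60000
  = 999026.46 / 60000
  = 16.65 kW


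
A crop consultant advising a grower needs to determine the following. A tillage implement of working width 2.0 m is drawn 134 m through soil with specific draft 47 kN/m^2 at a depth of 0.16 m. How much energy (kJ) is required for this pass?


E = k * d * w * L
  = 47 * 0.16 * 2.0 * 134
  = 2015.36 kJ


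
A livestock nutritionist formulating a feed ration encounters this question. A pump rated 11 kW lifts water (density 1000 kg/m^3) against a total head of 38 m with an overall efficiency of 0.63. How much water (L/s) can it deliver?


Q = (P * 1000 * eta) / (rho * g * H)
  = (11 * 1000 * 0.63) / (1000 * 9.81 * 38)
  = 6930 / 372780
  = 0.01859 m^3/s = 18.59 L/s


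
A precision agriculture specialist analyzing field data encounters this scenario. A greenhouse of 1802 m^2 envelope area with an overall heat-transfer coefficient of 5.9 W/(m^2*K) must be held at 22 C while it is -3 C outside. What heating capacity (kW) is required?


dT = 22 - (-3) = 25 K
Q = U * A * dT
  = 5.9 * 1802 * 25
  = 265795 W = 265.80 kW


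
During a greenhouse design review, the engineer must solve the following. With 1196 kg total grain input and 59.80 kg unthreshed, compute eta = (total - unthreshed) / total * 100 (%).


eta = (total - unthreshed) / total * 100
    = (1196 - 59.80) / 1196 * 100
    = 1136.20 / 1196 * 100
    = 95%


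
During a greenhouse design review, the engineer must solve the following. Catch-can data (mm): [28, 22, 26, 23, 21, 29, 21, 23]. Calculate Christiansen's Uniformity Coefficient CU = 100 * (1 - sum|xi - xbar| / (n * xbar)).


xbar = 193 / 8 = 24.125
sum|xi - xbar| = 21.250
CU = 100 * (1 - 21.250 / (8 * 24.125))
   = 100 * (1 - 0.1101)
   = 88.99%


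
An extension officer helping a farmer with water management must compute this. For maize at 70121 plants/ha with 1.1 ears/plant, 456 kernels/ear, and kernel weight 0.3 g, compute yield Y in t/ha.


Y = density * ears * kernels * kw
  = 70121 * 1.1 * 456 * 0.3 g/ha
  = 10551808.08 g/ha
  = 10551.81 kg/ha = 10.55 t/ha


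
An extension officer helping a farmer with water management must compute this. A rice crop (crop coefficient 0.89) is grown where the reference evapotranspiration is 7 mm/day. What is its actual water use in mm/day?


ETc = Kc * ET0
    = 0.89 * 7
    = 6.23 mm/day


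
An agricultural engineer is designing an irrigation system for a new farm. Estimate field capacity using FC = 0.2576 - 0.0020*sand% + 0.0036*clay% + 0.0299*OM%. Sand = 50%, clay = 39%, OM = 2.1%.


FC = 0.2576 - 0.0020*50 + 0.0036*39 + 0.0299*2.1
   = 0.2576 - 0.1000 + 0.1404 + 0.0628
   = 0.3608


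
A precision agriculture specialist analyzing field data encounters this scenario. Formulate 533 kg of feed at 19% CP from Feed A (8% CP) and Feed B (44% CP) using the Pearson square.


parts_A = CP_b - target = 44 - 19 = 25
parts_B = target - CP_a = 19 - 8 = 11
total_parts = 25 + 11 = 36
Feed A = 533 * 25 / 36 = 370.14 kg
Feed B = 533 * 11 / 36 = 162.86 kg

370.14 kg


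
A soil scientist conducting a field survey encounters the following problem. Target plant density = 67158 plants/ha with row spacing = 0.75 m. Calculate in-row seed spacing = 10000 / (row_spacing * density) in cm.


spacing = 10000 / (row_sp * density)
        = 10000 / (0.75 * 67158)
        = 10000 / 50368.50
        = 0.19854 m = 19.85 cm


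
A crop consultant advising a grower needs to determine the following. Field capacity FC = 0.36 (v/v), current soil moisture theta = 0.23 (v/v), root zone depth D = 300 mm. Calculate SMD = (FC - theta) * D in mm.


SMD = (FC - theta) * D
    = (0.36 - 0.23) * 300
    = 0.130 * 300
    = 39 mm


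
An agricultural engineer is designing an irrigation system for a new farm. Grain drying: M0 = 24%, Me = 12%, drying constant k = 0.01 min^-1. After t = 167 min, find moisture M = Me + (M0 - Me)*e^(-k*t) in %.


M = Me + (M0 - Me) * e^(-k*t)
  = 12 + (24 - 12) * e^(-0.01*167)
  = 12 + 12 * e^(-1.670)
  = 12 + 12 * 0.18825
  = 12 + 2.2590
  = 14.26%


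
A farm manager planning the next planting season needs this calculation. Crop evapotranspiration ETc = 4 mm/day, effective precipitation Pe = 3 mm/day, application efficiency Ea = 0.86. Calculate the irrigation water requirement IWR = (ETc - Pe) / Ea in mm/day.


IWR = (ETc - Pe) / Ea
    = (4 - 3) / 0.86
    = 1 / 0.86
    = 1.16 mm/day


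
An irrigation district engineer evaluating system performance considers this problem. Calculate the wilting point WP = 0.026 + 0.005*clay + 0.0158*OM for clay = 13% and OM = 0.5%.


WP = 0.026 + 0.005*13 + 0.0158*0.5
   = 0.026 + 0.0650 + 0.0079
   = 0.0989


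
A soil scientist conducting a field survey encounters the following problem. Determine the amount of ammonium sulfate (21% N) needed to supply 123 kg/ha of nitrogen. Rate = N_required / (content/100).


Rate = N_required / (N_content / 100)
     = 123 / (21 / 100)
     = 123 / 0.21
     = 585.71 kg/ha


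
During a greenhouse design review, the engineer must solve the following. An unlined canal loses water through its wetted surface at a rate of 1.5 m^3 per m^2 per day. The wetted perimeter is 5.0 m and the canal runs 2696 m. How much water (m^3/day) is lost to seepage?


S = C * P * L
  = 1.5 * 5.0 * 2696
  = 20220 m^3/day


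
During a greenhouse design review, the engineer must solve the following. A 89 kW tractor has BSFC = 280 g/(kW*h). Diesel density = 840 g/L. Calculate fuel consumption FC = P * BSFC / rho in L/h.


FC = P * BSFC / rho_fuel
   = 89 * 280 / 840
   = 24920 / 840
   = 29.67 L/h


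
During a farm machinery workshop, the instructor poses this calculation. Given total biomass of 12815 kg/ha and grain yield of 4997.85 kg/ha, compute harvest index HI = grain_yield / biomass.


HI = grain_yield / biomass
   = 4997.85 / 12815
   = 0.39


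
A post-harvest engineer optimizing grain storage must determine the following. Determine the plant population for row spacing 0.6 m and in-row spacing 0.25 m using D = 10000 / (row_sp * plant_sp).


D = 10000 / (row_sp * plant_sp)
  = 10000 / (0.6 * 0.25)
  = 10000 / 0.1500
  = 66666.67 plants/ha


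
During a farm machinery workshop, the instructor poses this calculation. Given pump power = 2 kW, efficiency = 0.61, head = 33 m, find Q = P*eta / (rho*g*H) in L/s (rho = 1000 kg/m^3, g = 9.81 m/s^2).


Q = (P * 1000 * eta) / (rho * g * H)
  = (2 * 1000 * 0.61) / (1000 * 9.81 * 33)
  = 1220 / 323730
  = 0.00377 m^3/s = 3.77 L/s


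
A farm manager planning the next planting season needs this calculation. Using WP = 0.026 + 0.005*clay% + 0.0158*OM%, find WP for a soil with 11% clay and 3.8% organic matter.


WP = 0.026 + 0.005*11 + 0.0158*3.8
   = 0.026 + 0.0550 + 0.0600
   = 0.1410


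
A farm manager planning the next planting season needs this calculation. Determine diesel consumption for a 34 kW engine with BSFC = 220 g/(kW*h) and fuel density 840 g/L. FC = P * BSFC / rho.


FC = P * BSFC / rho_fuel
   = 34 * 220 / 840
   = 7480 / 840
   = 8.90 L/h


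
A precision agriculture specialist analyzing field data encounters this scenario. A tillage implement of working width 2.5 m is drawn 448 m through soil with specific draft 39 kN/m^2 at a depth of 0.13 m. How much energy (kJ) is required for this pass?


E = k * d * w * L
  = 39 * 0.13 * 2.5 * 448
  = 5678.40 kJ


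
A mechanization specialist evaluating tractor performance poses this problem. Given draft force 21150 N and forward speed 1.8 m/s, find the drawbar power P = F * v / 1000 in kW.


P = F * v / 1000
  = 21150 * 1.8 / 1000
  = 38070 / 1000
  = 38.07 kW


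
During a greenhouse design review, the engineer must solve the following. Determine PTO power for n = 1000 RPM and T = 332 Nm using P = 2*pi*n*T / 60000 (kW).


P = 2*pi*n*T / 60000
  = 2*pi * 1000 * 332 / 60000
  = 2086017.52 / 60000
  = 34.77 kW


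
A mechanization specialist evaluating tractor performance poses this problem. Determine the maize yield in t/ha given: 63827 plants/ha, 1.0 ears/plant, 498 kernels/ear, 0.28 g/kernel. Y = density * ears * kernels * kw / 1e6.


Y = density * ears * kernels * kw
  = 63827 * 1.0 * 498 * 0.28 g/ha
  = 8900036.88 g/ha
  = 8900.04 kg/ha = 8.90 t/ha


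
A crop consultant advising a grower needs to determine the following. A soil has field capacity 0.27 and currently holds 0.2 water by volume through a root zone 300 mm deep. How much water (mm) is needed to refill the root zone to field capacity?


SMD = (FC - theta) * D
    = (0.27 - 0.2) * 300
    = 0.070 * 300
    = 21 mm


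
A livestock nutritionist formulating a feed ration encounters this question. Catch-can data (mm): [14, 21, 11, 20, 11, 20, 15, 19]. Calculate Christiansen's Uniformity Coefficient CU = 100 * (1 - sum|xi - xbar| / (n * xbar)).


xbar = 131 / 8 = 16.375
sum|xi - xbar| = 29
CU = 100 * (1 - 29 / (8 * 16.375))
   = 100 * (1 - 0.2214)
   = 77.86%


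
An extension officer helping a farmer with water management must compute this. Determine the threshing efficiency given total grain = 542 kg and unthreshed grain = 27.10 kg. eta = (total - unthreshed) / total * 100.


eta = (total - unthreshed) / total * 100
    = (542 - 27.10) / 542 * 100
    = 514.90 / 542 * 100
    = 95%


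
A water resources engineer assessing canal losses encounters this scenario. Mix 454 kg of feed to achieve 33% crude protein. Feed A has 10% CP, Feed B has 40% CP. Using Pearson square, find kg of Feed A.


parts_A = CP_b - target = 40 - 33 = 7
parts_B = target - CP_a = 33 - 10 = 23
total_parts = 7 + 23 = 30
Feed A = 454 * 7 / 30 = 105.93 kg
Feed B = 454 * 23 / 30 = 348.07 kg

105.93 kg


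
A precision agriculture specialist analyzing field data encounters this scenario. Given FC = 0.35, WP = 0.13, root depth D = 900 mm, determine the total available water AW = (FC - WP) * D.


AW = (FC - WP) * D
   = (0.35 - 0.13) * 900
   = 0.22 * 900
   = 198 mm


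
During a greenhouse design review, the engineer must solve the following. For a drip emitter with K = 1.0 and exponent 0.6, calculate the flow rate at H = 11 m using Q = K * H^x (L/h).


Q = K * H^x
  = 1.0 * 11^0.6
  = 1.0 * 4.2154
  = 4.22 L/h


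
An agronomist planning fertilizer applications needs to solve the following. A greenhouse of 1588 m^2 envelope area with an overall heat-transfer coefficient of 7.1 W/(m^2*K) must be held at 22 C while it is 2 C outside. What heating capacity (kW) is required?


dT = 22 - (2) = 20 K
Q = U * A * dT
  = 7.1 * 1588 * 20
  = 225496 W = 225.50 kW


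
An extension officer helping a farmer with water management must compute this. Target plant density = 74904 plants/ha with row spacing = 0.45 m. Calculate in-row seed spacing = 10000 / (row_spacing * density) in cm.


spacing = 10000 / (row_sp * density)
        = 10000 / (0.45 * 74904)
        = 10000 / 33706.80
        = 0.29668 m = 29.67 cm


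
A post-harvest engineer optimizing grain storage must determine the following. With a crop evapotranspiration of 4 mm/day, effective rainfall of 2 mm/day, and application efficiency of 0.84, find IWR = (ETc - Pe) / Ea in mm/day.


IWR = (ETc - Pe) / Ea
    = (4 - 2) / 0.84
    = 2 / 0.84
    = 2.38 mm/day


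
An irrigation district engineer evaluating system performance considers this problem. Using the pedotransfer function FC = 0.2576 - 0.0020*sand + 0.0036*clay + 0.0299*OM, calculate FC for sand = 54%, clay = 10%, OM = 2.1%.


FC = 0.2576 - 0.0020*54 + 0.0036*10 + 0.0299*2.1
   = 0.2576 - 0.1080 + 0.0360 + 0.0628
   = 0.2484


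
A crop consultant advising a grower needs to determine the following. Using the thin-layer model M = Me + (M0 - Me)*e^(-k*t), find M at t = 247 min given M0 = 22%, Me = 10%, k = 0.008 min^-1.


M = Me + (M0 - Me) * e^(-k*t)
  = 10 + (22 - 10) * e^(-0.008*247)
  = 10 + 12 * e^(-1.976)
  = 10 + 12 * 0.13862
  = 10 + 1.6635
  = 11.66%


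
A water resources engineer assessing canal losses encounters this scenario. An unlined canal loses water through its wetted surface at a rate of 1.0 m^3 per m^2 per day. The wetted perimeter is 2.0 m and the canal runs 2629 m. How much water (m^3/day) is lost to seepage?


S = C * P * L
  = 1.0 * 2.0 * 2629
  = 5258 m^3/day


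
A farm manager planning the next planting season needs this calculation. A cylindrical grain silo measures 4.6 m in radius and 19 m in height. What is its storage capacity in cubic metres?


V = pi * r^2 * h
  = pi * 4.6^2 * 19
  = pi * 21.16 * 19
  = 1263.05 m^3


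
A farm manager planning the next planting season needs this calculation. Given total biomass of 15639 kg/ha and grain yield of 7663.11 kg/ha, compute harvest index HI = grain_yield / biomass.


HI = grain_yield / biomass
   = 7663.11 / 15639
   = 0.49


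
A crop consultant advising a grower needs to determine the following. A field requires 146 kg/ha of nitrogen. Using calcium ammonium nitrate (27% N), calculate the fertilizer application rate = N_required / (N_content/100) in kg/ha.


Rate = N_required / (N_content / 100)
     = 146 / (27 / 100)
     = 146 / 0.27
     = 540.74 kg/ha


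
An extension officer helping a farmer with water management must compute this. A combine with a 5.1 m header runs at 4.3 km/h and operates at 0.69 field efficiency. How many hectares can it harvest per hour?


C = w * v * eta_f / 10
  = 5.1 * 4.3 * 0.69 / 10
  = 15.13 / 10
  = 1.51 ha/h


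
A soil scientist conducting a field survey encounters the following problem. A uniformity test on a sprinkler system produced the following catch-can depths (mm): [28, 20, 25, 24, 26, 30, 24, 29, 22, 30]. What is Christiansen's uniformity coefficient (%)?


xbar = 258 / 10 = 25.800
sum|xi - xbar| = 28
CU = 100 * (1 - 28 / (10 * 25.800))
   = 100 * (1 - 0.1085)
   = 89.15%


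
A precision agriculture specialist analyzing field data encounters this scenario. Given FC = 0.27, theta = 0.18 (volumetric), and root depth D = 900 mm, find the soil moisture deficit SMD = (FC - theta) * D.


SMD = (FC - theta) * D
    = (0.27 - 0.18) * 900
    = 0.090 * 900
    = 81 mm


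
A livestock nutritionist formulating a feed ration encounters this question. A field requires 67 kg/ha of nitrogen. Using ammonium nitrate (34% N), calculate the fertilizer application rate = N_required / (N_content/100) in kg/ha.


Rate = N_required / (N_content / 100)
     = 67 / (34 / 100)
     = 67 / 0.34
     = 197.06 kg/ha


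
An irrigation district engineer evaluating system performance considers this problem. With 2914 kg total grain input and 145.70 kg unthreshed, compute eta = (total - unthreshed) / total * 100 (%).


eta = (total - unthreshed) / total * 100
    = (2914 - 145.70) / 2914 * 100
    = 2768.30 / 2914 * 100
    = 95%


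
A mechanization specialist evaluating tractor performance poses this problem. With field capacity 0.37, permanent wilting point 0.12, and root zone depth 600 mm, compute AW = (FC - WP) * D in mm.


AW = (FC - WP) * D
   = (0.37 - 0.12) * 600
   = 0.25 * 600
   = 150 mm


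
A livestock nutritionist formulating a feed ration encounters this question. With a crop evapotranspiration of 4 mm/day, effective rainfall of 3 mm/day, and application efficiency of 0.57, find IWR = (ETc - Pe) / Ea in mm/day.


IWR = (ETc - Pe) / Ea
    = (4 - 3) / 0.57
    = 1 / 0.57
    = 1.75 mm/day


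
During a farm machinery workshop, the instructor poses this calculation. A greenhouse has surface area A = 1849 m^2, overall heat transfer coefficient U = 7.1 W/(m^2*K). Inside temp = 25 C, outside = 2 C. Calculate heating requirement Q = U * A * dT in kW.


dT = 25 - (2) = 23 K
Q = U * A * dT
  = 7.1 * 1849 * 23
  = 301941.70 W = 301.94 kW


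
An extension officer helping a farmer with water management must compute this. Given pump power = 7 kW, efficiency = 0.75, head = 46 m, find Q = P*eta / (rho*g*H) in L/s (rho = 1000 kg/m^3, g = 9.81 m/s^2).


Q = (P * 1000 * eta) / (rho * g * H)
  = (7 * 1000 * 0.75) / (1000 * 9.81 * 46)
  = 5250 / 451260
  = 0.01163 m^3/s = 11.63 L/s


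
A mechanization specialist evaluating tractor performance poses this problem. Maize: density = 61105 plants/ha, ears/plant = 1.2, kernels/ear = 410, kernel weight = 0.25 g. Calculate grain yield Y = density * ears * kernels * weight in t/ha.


Y = density * ears * kernels * kw
  = 61105 * 1.2 * 410 * 0.25 g/ha
  = 7515915 g/ha
  = 7515.92 kg/ha = 7.52 t/ha


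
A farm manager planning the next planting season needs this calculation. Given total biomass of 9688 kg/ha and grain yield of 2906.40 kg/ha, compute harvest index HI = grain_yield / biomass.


HI = grain_yield / biomass
   = 2906.40 / 9688
   = 0.30


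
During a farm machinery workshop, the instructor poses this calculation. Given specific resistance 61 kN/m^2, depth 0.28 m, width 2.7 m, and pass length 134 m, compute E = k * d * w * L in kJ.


E = k * d * w * L
  = 61 * 0.28 * 2.7 * 134
  = 6179.54 kJ


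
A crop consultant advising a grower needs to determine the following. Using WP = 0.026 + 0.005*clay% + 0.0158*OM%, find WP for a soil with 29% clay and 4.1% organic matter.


WP = 0.026 + 0.005*29 + 0.0158*4.1
   = 0.026 + 0.1450 + 0.0648
   = 0.2358


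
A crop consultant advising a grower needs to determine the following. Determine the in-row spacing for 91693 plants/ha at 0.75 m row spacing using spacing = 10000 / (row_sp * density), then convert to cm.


spacing = 10000 / (row_sp * density)
        = 10000 / (0.75 * 91693)
        = 10000 / 68769.75
        = 0.14541 m = 14.54 cm


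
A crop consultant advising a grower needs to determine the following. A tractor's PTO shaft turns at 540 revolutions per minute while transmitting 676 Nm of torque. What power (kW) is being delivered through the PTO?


P = 2*pi*n*T / 60000
  = 2*pi * 540 * 676 / 60000
  = 2293613.96 / 60000
  = 38.23 kW


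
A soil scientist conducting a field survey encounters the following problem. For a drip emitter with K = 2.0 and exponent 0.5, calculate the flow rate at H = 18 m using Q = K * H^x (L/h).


Q = K * H^x
  = 2.0 * 18^0.5
  = 2.0 * 4.2426
  = 8.49 L/h


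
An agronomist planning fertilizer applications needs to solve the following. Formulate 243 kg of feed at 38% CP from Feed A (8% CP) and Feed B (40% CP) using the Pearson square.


parts_A = CP_b - target = 40 - 38 = 2
parts_B = target - CP_a = 38 - 8 = 30
total_parts = 2 + 30 = 32
Feed A = 243 * 2 / 32 = 15.19 kg
Feed B = 243 * 30 / 32 = 227.81 kg

15.19 kg


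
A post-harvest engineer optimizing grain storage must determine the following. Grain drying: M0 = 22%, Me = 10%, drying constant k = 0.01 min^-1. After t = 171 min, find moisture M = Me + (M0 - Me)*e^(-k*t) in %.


M = Me + (M0 - Me) * e^(-k*t)
  = 10 + (22 - 10) * e^(-0.01*171)
  = 10 + 12 * e^(-1.710)
  = 10 + 12 * 0.18087
  = 10 + 2.1704
  = 12.17%


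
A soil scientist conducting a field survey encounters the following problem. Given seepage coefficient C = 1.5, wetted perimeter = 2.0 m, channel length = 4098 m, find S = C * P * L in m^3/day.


S = C * P * L
  = 1.5 * 2.0 * 4098
  = 12294 m^3/day


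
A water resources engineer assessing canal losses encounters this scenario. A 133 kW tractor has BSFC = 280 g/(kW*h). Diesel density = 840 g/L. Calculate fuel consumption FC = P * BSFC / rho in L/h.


FC = P * BSFC / rho_fuel
   = 133 * 280 / 840
   = 37240 / 840
   = 44.33 L/h


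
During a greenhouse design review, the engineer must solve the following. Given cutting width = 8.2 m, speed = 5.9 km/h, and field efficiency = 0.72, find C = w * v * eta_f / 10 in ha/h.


C = w * v * eta_f / 10
  = 8.2 * 5.9 * 0.72 / 10
  = 34.83 / 10
  = 3.48 ha/h


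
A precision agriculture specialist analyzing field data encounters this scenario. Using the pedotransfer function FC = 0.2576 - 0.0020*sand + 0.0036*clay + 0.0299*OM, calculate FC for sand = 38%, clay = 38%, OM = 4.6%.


FC = 0.2576 - 0.0020*38 + 0.0036*38 + 0.0299*4.6
   = 0.2576 - 0.0760 + 0.1368 + 0.1375
   = 0.4559


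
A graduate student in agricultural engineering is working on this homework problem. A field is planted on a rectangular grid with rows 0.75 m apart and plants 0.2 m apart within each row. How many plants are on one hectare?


D = 10000 / (row_sp * plant_sp)
  = 10000 / (0.75 * 0.2)
  = 10000 / 0.1500
  = 66666.67 plants/ha


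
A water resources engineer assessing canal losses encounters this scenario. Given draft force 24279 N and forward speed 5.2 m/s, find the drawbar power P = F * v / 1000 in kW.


P = F * v / 1000
  = 24279 * 5.2 / 1000
  = 126250.80 / 1000
  = 126.25 kW


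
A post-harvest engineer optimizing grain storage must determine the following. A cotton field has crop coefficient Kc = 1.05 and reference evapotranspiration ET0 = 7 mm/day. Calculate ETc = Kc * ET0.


ETc = Kc * ET0
    = 1.05 * 7
    = 7.35 mm/day


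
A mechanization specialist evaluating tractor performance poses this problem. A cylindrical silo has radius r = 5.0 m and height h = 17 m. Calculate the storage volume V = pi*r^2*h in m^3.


V = pi * r^2 * h
  = pi * 5.0^2 * 17
  = pi * 25 * 17
  = 1335.18 m^3


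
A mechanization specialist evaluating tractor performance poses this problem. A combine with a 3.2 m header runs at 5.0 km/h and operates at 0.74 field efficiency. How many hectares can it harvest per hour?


C = w * v * eta_f / 10
  = 3.2 * 5.0 * 0.74 / 10
  = 11.84 / 10
  = 1.18 ha/h


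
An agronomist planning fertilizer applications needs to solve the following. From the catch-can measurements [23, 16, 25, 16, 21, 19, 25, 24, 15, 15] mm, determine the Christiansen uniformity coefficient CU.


xbar = 199 / 10 = 19.900
sum|xi - xbar| = 37
CU = 100 * (1 - 37 / (10 * 19.900))
   = 100 * (1 - 0.1859)
   = 81.41%


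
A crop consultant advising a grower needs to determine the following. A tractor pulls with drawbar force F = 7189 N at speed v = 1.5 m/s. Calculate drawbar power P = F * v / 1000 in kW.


P = F * v / 1000
  = 7189 * 1.5 / 1000
  = 10783.50 / 1000
  = 10.78 kW


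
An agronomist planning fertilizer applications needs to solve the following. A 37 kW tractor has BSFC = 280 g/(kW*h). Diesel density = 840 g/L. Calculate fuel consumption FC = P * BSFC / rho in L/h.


FC = P * BSFC / rho_fuel
   = 37 * 280 / 840
   = 10360 / 840
   = 12.33 L/h


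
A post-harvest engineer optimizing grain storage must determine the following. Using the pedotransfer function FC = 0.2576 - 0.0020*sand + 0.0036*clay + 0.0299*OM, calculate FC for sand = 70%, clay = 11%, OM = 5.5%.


FC = 0.2576 - 0.0020*70 + 0.0036*11 + 0.0299*5.5
   = 0.2576 - 0.1400 + 0.0396 + 0.1645
   = 0.3217


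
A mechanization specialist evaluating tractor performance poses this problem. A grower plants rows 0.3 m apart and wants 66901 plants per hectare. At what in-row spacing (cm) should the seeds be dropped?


spacing = 10000 / (row_sp * density)
        = 10000 / (0.3 * 66901)
        = 10000 / 20070.30
        = 0.49825 m = 49.82 cm


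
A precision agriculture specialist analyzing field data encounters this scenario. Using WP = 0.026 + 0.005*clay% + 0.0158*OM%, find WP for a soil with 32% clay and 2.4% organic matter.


WP = 0.026 + 0.005*32 + 0.0158*2.4
   = 0.026 + 0.1600 + 0.0379
   = 0.2239


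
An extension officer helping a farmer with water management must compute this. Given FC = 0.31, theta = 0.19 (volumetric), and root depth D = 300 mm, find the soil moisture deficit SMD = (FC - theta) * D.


SMD = (FC - theta) * D
    = (0.31 - 0.19) * 300
    = 0.120 * 300
    = 36 mm


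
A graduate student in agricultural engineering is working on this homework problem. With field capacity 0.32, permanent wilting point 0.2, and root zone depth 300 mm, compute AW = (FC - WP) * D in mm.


AW = (FC - WP) * D
   = (0.32 - 0.2) * 300
   = 0.12 * 300
   = 36 mm


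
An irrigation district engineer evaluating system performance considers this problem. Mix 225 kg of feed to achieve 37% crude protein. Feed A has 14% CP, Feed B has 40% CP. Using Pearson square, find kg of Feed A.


parts_A = CP_b - target = 40 - 37 = 3
parts_B = target - CP_a = 37 - 14 = 23
total_parts = 3 + 23 = 26
Feed A = 225 * 3 / 26 = 25.96 kg
Feed B = 225 * 23 / 26 = 199.04 kg

25.96 kg


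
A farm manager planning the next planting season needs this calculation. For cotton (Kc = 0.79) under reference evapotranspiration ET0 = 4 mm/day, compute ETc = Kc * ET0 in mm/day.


ETc = Kc * ET0
    = 0.79 * 4
    = 3.16 mm/day


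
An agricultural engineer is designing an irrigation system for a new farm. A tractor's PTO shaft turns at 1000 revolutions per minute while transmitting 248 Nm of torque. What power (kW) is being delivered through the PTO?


P = 2*pi*n*T / 60000
  = 2*pi * 1000 * 248 / 60000
  = 1558229.96 / 60000
  = 25.97 kW


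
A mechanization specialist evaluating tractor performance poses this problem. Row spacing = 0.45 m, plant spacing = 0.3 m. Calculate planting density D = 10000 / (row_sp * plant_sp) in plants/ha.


D = 10000 / (row_sp * plant_sp)
  = 10000 / (0.45 * 0.3)
  = 10000 / 0.1350
  = 74074.07 plants/ha


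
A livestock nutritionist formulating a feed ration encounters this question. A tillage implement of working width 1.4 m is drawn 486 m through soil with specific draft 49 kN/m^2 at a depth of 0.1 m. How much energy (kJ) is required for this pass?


E = k * d * w * L
  = 49 * 0.1 * 1.4 * 486
  = 3333.96 kJ


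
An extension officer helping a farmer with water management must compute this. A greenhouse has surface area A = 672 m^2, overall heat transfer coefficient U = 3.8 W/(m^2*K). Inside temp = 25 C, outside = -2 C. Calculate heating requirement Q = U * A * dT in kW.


dT = 25 - (-2) = 27 K
Q = U * A * dT
  = 3.8 * 672 * 27
  = 68947.20 W = 68.95 kW


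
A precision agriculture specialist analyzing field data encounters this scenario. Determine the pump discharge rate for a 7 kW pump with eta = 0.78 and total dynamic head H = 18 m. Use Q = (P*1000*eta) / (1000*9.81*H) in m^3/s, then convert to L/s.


Q = (P * 1000 * eta) / (rho * g * H)
  = (7 * 1000 * 0.78) / (1000 * 9.81 * 18)
  = 5460 / 176580
  = 0.03092 m^3/s = 30.92 L/s


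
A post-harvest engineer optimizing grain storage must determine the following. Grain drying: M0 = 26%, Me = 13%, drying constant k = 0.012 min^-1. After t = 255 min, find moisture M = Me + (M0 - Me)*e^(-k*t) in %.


M = Me + (M0 - Me) * e^(-k*t)
  = 13 + (26 - 13) * e^(-0.012*255)
  = 13 + 13 * e^(-3.060)
  = 13 + 13 * 0.04689
  = 13 + 0.6095
  = 13.61%


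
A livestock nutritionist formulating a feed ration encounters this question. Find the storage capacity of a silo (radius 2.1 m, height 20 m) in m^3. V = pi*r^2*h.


V = pi * r^2 * h
  = pi * 2.1^2 * 20
  = pi * 4.41 * 20
  = 277.09 m^3


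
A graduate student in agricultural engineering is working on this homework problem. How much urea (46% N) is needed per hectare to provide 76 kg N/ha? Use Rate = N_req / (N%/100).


Rate = N_required / (N_content / 100)
     = 76 / (46 / 100)
     = 76 / 0.46
     = 165.22 kg/ha


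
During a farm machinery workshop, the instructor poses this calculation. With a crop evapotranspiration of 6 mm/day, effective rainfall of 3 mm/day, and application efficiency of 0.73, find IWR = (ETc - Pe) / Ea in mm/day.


IWR = (ETc - Pe) / Ea
    = (6 - 3) / 0.73
    = 3 / 0.73
    = 4.11 mm/day


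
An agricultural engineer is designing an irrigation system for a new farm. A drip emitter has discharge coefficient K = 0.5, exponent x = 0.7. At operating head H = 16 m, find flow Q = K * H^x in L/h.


Q = K * H^x
  = 0.5 * 16^0.7
  = 0.5 * 6.9644
  = 3.48 L/h


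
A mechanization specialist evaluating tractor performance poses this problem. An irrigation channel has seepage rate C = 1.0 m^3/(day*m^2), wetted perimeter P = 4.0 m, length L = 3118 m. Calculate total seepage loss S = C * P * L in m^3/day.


S = C * P * L
  = 1.0 * 4.0 * 3118
  = 12472 m^3/day


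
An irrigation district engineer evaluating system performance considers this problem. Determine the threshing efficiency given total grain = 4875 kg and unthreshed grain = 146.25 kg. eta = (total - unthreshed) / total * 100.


eta = (total - unthreshed) / total * 100
    = (4875 - 146.25) / 4875 * 100
    = 4728.75 / 4875 * 100
    = 97%


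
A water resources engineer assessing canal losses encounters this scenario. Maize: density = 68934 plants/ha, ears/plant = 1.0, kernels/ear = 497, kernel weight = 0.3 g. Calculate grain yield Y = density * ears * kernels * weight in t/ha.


Y = density * ears * kernels * kw
  = 68934 * 1.0 * 497 * 0.3 g/ha
  = 10278059.40 g/ha
  = 10278.06 kg/ha = 10.28 t/ha


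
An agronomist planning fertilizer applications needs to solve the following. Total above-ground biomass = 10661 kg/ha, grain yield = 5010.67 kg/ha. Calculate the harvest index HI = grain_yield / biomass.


HI = grain_yield / biomass
   = 5010.67 / 10661
   = 0.47


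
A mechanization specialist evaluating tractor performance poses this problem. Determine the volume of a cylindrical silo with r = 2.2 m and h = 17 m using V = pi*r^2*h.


V = pi * r^2 * h
  = pi * 2.2^2 * 17
  = pi * 4.84 * 17
  = 258.49 m^3


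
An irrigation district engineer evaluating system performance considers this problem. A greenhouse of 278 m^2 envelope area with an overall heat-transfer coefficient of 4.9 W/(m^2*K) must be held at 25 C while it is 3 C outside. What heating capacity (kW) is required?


dT = 25 - (3) = 22 K
Q = U * A * dT
  = 4.9 * 278 * 22
  = 29968.40 W = 29.97 kW


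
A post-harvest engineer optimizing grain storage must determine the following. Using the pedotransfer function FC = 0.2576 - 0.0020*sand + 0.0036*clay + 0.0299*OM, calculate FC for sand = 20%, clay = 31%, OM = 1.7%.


FC = 0.2576 - 0.0020*20 + 0.0036*31 + 0.0299*1.7
   = 0.2576 - 0.0400 + 0.1116 + 0.0508
   = 0.3800


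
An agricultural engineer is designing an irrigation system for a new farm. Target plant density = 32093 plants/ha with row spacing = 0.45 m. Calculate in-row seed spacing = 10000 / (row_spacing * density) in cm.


spacing = 10000 / (row_sp * density)
        = 10000 / (0.45 * 32093)
        = 10000 / 14441.85
        = 0.69243 m = 69.24 cm


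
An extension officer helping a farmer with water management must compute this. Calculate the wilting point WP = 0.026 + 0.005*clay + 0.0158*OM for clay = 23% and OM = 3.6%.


WP = 0.026 + 0.005*23 + 0.0158*3.6
   = 0.026 + 0.1150 + 0.0569
   = 0.1979


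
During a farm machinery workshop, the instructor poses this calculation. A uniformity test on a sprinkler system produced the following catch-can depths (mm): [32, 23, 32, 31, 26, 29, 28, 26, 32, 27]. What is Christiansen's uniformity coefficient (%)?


xbar = 286 / 10 = 28.600
sum|xi - xbar| = 26
CU = 100 * (1 - 26 / (10 * 28.600))
   = 100 * (1 - 0.0909)
   = 90.91%
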